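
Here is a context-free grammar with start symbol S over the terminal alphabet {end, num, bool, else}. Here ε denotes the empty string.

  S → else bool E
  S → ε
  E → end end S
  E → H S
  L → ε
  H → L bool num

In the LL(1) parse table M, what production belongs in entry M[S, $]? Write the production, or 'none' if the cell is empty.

S → ε

FIRST(S): from S→else bool E we get {else}; from S→ε we get {ε}. So FIRST(S) = {ε, else}.
FIRST(L): from L→ε we get {ε}. So FIRST(L) = {ε}.
FIRST(H): from H→L bool num we get {bool}. So FIRST(H) = {bool}.
FIRST(E): from E→end end S we get {end}; from E→H S we get {bool}. So FIRST(E) = {bool, end}.
FOLLOW(S) includes $ since S is the start symbol.
FOLLOW(S): in E→end end S, the suffix after S is empty, so FOLLOW(S) ⊇ FOLLOW(E) = {$}; in E→H S, the suffix after S is empty, so FOLLOW(S) ⊇ FOLLOW(E) = {$}. Thus FOLLOW(S) = {$}.
FOLLOW(E): in S→else bool E, the suffix after E is empty, so FOLLOW(E) ⊇ FOLLOW(S) = {$}. Thus FOLLOW(E) = {$}.
For S → else bool E: FIRST(else bool E) = {else}, so it goes in M[S, t] for t ∈ {else}.
For S → ε: FIRST(ε) = {ε}, so it goes in M[S, t] for t ∈ {}; since ε ∈ FIRST, also for every t ∈ FOLLOW(S) = {$}.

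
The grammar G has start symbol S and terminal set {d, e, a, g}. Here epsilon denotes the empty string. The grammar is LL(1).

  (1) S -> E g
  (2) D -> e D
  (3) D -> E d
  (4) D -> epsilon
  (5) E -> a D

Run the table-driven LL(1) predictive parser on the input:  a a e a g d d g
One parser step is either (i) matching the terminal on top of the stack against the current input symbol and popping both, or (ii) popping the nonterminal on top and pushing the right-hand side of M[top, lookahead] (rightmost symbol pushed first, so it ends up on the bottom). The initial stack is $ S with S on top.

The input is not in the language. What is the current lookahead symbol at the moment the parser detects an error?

g

      Stack        Input              Action
   1  $ S          a a e a g d d g $  expand S -> E g
   2  $ g E        a a e a g d d g $  expand E -> a D
   3  $ g D a      a a e a g d d g $  match a
   4  $ g D        a e a g d d g $    expand D -> E d
   5  $ g d E      a e a g d d g $    expand E -> a D
   6  $ g d D a    a e a g d d g $    match a
   7  $ g d D      e a g d d g $      expand D -> e D
   8  $ g d D e    e a g d d g $      match e
   9  $ g d D      a g d d g $        expand D -> E d
  10  $ g d d E    a g d d g $        expand E -> a D
  11  $ g d d D a  a g d d g $        match a
  12  $ g d d D    g d d g $          expand D -> epsilon
  13  $ g d d      g d d g $          error: top is terminal d but lookahead is g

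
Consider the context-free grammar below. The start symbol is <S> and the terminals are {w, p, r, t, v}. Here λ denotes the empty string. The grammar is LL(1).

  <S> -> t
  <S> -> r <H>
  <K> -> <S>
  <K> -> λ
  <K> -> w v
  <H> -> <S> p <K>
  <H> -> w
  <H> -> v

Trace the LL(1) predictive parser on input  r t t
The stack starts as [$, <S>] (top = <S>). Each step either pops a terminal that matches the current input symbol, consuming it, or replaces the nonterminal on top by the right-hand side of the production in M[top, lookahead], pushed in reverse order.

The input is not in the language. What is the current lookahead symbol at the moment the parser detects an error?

t

step 1: stack=$ <S>  input=r t t $  — expand <S> -> r <H>
step 2: stack=$ <H> r  input=r t t $  — match r
step 3: stack=$ <H>  input=t t $  — expand <H> -> <S> p <K>
step 4: stack=$ <K> p <S>  input=t t $  — expand <S> -> t
step 5: stack=$ <K> p t  input=t t $  — match t
step 6: stack=$ <K> p  input=t $  — error: top is terminal p but lookahead is t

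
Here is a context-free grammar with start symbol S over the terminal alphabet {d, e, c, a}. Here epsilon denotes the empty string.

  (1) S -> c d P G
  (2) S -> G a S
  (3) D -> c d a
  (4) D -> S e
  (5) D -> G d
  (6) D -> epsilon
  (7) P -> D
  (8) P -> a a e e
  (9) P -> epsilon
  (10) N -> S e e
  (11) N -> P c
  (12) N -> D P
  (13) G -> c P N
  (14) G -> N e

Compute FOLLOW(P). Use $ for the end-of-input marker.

{$, a, c, d, e}

FIRST(S): from S->c d P G we get {c}; from S->G a S we get {a, c, e}. So FIRST(S) = {a, c, e}.
FIRST(D): from D->c d a we get {c}; from D->S e we get {a, c, e}; from D->G d we get {a, c, e}; from D->epsilon we get {epsilon}. So FIRST(D) = {epsilon, a, c, e}.
FIRST(P): from P->D we get {epsilon, a, c, e}; from P->a a e e we get {a}; from P->epsilon we get {epsilon}. So FIRST(P) = {epsilon, a, c, e}.
FIRST(N): from N->S e e we get {a, c, e}; from N->P c we get {a, c, e}; from N->D P we get {epsilon, a, c, e}. So FIRST(N) = {epsilon, a, c, e}.
FIRST(G): from G->c P N we get {c}; from G->N e we get {a, c, e}. So FIRST(G) = {a, c, e}.
FOLLOW(S) includes $ since S is the start symbol.
FOLLOW(S): in S->G a S, the suffix after S is empty (adds nothing new); in D->S e, S is followed by e with FIRST {e}; in N->S e e, S is followed by e e with FIRST {e}. Thus FOLLOW(S) = {$, e}.
FOLLOW(G): in S->c d P G, the suffix after G is empty, so FOLLOW(G) ⊇ FOLLOW(S) = {$, e}; in S->G a S, G is followed by a S with FIRST {a}; in D->G d, G is followed by d with FIRST {d}. Thus FOLLOW(G) = {$, a, d, e}.
FOLLOW(N): in G->c P N, the suffix after N is empty, so FOLLOW(N) ⊇ FOLLOW(G) = {$, a, d, e}; in G->N e, N is followed by e with FIRST {e}. Thus FOLLOW(N) = {$, a, d, e}.
FOLLOW(P): in S->c d P G, P is followed by G with FIRST {a, c, e}; in N->P c, P is followed by c with FIRST {c}; in N->D P, the suffix after P is empty, so FOLLOW(P) ⊇ FOLLOW(N) = {$, a, d, e}; in G->c P N, P is followed by N with FIRST {epsilon, a, c, e}; in G->c P N, the suffix after P is nullable, so FOLLOW(P) ⊇ FOLLOW(G) = {$, a, d, e}. Thus FOLLOW(P) = {$, a, c, d, e}.
FOLLOW(D): in P->D, the suffix after D is empty, so FOLLOW(D) ⊇ FOLLOW(P) = {$, a, c, d, e}; in N->D P, D is followed by P with FIRST {epsilon, a, c, e}; in N->D P, the suffix after D is nullable, so FOLLOW(D) ⊇ FOLLOW(N) = {$, a, d, e}. Thus FOLLOW(D) = {$, a, c, d, e}.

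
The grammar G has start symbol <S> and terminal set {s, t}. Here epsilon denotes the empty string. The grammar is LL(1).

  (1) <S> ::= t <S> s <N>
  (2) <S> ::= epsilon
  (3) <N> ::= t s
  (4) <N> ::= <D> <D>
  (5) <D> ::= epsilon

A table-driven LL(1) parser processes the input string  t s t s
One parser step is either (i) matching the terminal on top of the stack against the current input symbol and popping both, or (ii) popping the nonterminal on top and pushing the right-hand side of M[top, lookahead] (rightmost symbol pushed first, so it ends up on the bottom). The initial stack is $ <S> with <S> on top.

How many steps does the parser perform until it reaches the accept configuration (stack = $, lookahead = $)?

     Stack          Input      Action
  1  $ <S>          t s t s $  expand <S> ::= t <S> s <N>
  2  $ <N> s <S> t  t s t s $  match t
  3  $ <N> s <S>    s t s $    expand <S> ::= epsilon
  4  $ <N> s        s t s $    match s
  5  $ <N>          t s $      expand <N> ::= t s
  6  $ s t          t s $      match t
  7  $ s            s $        match s
Accept reached after 7 steps.

7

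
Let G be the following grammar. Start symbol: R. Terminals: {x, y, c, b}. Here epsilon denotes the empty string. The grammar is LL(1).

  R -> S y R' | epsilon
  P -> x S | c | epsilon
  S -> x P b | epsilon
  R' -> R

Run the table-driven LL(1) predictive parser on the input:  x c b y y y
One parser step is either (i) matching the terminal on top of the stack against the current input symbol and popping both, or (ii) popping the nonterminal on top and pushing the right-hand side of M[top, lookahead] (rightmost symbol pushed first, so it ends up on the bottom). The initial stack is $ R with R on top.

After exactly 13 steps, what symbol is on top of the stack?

step 1: stack=$ R  input=x c b y y y $  — expand R -> S y R'
step 2: stack=$ R' y S  input=x c b y y y $  — expand S -> x P b
step 3: stack=$ R' y b P x  input=x c b y y y $  — match x
step 4: stack=$ R' y b P  input=c b y y y $  — expand P -> c
step 5: stack=$ R' y b c  input=c b y y y $  — match c
step 6: stack=$ R' y b  input=b y y y $  — match b
step 7: stack=$ R' y  input=y y y $  — match y
step 8: stack=$ R'  input=y y $  — expand R' -> R
step 9: stack=$ R  input=y y $  — expand R -> S y R'
step 10: stack=$ R' y S  input=y y $  — expand S -> epsilon
step 11: stack=$ R' y  input=y y $  — match y
step 12: stack=$ R'  input=y $  — expand R' -> R
step 13: stack=$ R  input=y $  — expand R -> S y R'
Stack after step 13: $ R' y S (top = S).

S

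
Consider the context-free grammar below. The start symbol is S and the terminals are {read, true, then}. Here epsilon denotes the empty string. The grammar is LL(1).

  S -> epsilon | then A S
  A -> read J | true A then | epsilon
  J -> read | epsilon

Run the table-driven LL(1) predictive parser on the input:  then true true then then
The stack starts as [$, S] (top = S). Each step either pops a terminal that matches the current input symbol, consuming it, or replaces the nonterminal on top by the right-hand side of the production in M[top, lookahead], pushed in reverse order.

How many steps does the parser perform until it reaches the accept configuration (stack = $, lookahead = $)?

step 1: stack=$ S  input=then true true then then $  — expand S -> then A S
step 2: stack=$ S A then  input=then true true then then $  — match then
step 3: stack=$ S A  input=true true then then $  — expand A -> true A then
step 4: stack=$ S then A true  input=true true then then $  — match true
step 5: stack=$ S then A  input=true then then $  — expand A -> true A then
step 6: stack=$ S then then A true  input=true then then $  — match true
step 7: stack=$ S then then A  input=then then $  — expand A -> epsilon
step 8: stack=$ S then then  input=then then $  — match then
step 9: stack=$ S then  input=then $  — match then
step 10: stack=$ S  input=$  — expand S -> epsilon
Accept reached after 10 steps.

10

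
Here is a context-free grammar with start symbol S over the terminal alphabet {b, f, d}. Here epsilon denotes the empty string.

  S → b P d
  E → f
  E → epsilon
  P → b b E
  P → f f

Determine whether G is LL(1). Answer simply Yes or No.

FIRST(S) = {b}
FIRST(E) = {epsilon, f}
FIRST(P) = {b, f}
FOLLOW(S) = {$}
FOLLOW(E) = {d}
FOLLOW(P) = {d}
Each cell of M receives at most one production.

Yes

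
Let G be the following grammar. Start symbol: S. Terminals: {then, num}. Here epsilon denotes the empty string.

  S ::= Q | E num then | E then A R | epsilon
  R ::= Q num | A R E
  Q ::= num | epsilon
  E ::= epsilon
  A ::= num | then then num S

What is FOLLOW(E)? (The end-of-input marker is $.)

{$, num, then}

FIRST(Q): from Q::=num we get {num}; from Q::=epsilon we get {epsilon}. So FIRST(Q) = {epsilon, num}.
FIRST(E): from E::=epsilon we get {epsilon}. So FIRST(E) = {epsilon}.
FIRST(A): from A::=num we get {num}; from A::=then then num S we get {then}. So FIRST(A) = {num, then}.
FIRST(S): from S::=Q we get {epsilon, num}; from S::=E num then we get {num}; from S::=E then A R we get {then}; from S::=epsilon we get {epsilon}. So FIRST(S) = {epsilon, num, then}.
FIRST(R): from R::=Q num we get {num}; from R::=A R E we get {num, then}. So FIRST(R) = {num, then}.
FOLLOW(S) includes $ since S is the start symbol.
FOLLOW(A): in S::=E then A R, A is followed by R with FIRST {num, then}; in R::=A R E, A is followed by R E with FIRST {num, then}. Thus FOLLOW(A) = {num, then}.
FOLLOW(S): in A::=then then num S, the suffix after S is empty, so FOLLOW(S) ⊇ FOLLOW(A) = {num, then}. Thus FOLLOW(S) = {$, num, then}.
FOLLOW(R): in S::=E then A R, the suffix after R is empty, so FOLLOW(R) ⊇ FOLLOW(S) = {$, num, then}; in R::=A R E, R is followed by E with FIRST {epsilon}; in R::=A R E, the suffix after R is nullable (adds nothing new). Thus FOLLOW(R) = {$, num, then}.
FOLLOW(Q): in S::=Q, the suffix after Q is empty, so FOLLOW(Q) ⊇ FOLLOW(S) = {$, num, then}; in R::=Q num, Q is followed by num with FIRST {num}. Thus FOLLOW(Q) = {$, num, then}.
FOLLOW(E): in S::=E num then, E is followed by num then with FIRST {num}; in S::=E then A R, E is followed by then A R with FIRST {then}; in R::=A R E, the suffix after E is empty, so FOLLOW(E) ⊇ FOLLOW(R) = {$, num, then}. Thus FOLLOW(E) = {$, num, then}.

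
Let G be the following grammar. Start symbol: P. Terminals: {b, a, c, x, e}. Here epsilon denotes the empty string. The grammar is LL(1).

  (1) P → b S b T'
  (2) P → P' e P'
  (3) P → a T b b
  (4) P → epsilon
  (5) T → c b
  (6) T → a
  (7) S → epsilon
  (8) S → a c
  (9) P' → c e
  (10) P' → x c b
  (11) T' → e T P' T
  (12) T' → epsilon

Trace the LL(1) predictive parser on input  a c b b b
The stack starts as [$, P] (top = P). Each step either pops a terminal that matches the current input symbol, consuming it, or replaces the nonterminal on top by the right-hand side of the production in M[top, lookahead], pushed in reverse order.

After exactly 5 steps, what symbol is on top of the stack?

step 1: stack=$ P  input=a c b b b $  — expand P → a T b b
step 2: stack=$ b b T a  input=a c b b b $  — match a
step 3: stack=$ b b T  input=c b b b $  — expand T → c b
step 4: stack=$ b b b c  input=c b b b $  — match c
step 5: stack=$ b b b  input=b b b $  — match b
Stack after step 5: $ b b (top = b).

b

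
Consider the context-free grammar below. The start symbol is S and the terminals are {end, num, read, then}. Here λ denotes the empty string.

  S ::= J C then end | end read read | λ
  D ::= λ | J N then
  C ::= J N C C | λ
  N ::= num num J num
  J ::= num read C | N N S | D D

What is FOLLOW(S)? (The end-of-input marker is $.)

FIRST(N) = {num}
FIRST(S) = {λ, end, num, then}  (via J C then end)
FIRST(D) = {λ, num}  (via J N then)
FIRST(J) = {λ, num}  (via N N S, D D)
FIRST(C) = {λ, num}  (via J N C C)
FOLLOW(S) includes $ since S is the start symbol.
FOLLOW(J): in S::=J C then end, J is followed by C then end with FIRST {num, then}; in D::=J N then, J is followed by N then with FIRST {num}; in C::=J N C C, J is followed by N C C with FIRST {num}; in N::=num num J num, J is followed by num with FIRST {num}. Thus FOLLOW(J) = {num, then}.
FOLLOW(S): in J::=N N S, the suffix after S is empty, so FOLLOW(S) ⊇ FOLLOW(J) = {num, then}. Thus FOLLOW(S) = {$, num, then}.
FOLLOW(D): in J::=D D (occurrence 1), D is followed by D with FIRST {λ, num}; in J::=D D (occurrence 1), the suffix after D is nullable, so FOLLOW(D) ⊇ FOLLOW(J) = {num, then}; in J::=D D (occurrence 2), the suffix after D is empty, so FOLLOW(D) ⊇ FOLLOW(J) = {num, then}. Thus FOLLOW(D) = {num, then}.
FOLLOW(C): in S::=J C then end, C is followed by then end with FIRST {then}; in C::=J N C C (occurrence 1), C is followed by C with FIRST {λ, num}; in C::=J N C C (occurrence 1), the suffix after C is nullable (adds nothing new); in C::=J N C C (occurrence 2), the suffix after C is empty (adds nothing new); in J::=num read C, the suffix after C is empty, so FOLLOW(C) ⊇ FOLLOW(J) = {num, then}. Thus FOLLOW(C) = {num, then}.
FOLLOW(N): in D::=J N then, N is followed by then with FIRST {then}; in C::=J N C C, N is followed by C C with FIRST {λ, num}; in C::=J N C C, the suffix after N is nullable, so FOLLOW(N) ⊇ FOLLOW(C) = {num, then}; in J::=N N S (occurrence 1), N is followed by N S with FIRST {num}; in J::=N N S (occurrence 2), N is followed by S with FIRST {λ, end, num, then}; in J::=N N S (occurrence 2), the suffix after N is nullable, so FOLLOW(N) ⊇ FOLLOW(J) = {num, then}. Thus FOLLOW(N) = {end, num, then}.

{$, num, then}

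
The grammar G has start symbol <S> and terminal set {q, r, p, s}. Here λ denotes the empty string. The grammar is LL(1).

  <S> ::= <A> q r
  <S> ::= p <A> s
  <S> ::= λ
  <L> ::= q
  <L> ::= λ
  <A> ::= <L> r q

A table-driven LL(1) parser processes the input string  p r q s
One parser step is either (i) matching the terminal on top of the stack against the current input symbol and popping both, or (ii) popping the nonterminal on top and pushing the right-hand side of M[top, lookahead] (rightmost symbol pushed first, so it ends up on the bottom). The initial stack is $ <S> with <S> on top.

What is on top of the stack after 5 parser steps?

q

     Stack        Input      Action
  1  $ <S>        p r q s $  expand <S> ::= p <A> s
  2  $ s <A> p    p r q s $  match p
  3  $ s <A>      r q s $    expand <A> ::= <L> r q
  4  $ s q r <L>  r q s $    expand <L> ::= λ
  5  $ s q r      r q s $    match r
Stack after step 5: $ s q (top = q).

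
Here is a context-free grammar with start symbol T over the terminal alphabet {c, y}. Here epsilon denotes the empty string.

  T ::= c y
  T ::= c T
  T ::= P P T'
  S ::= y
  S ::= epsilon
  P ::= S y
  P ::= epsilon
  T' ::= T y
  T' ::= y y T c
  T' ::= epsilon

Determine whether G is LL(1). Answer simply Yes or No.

FIRST(T) = {epsilon, c, y}
FIRST(S) = {epsilon, y}
FIRST(P) = {epsilon, y}
FIRST(T') = {epsilon, c, y}
FOLLOW(T) = {$, c, y}
FOLLOW(S) = {y}
FOLLOW(P) = {$, c, y}
FOLLOW(T') = {$, c, y}
Cell M[P, y] receives both P ::= S y and P ::= epsilon — the grammar is not LL(1).

No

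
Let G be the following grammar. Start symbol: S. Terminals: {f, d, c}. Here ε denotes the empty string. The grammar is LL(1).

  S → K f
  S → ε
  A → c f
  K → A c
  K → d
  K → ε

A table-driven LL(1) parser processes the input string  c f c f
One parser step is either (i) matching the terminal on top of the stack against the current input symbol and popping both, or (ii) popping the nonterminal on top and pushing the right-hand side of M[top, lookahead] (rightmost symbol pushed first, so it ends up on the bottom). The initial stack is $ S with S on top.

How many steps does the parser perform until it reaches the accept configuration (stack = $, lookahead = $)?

     Stack      Input      Action
  1  $ S        c f c f $  expand S → K f
  2  $ f K      c f c f $  expand K → A c
  3  $ f c A    c f c f $  expand A → c f
  4  $ f c f c  c f c f $  match c
  5  $ f c f    f c f $    match f
  6  $ f c      c f $      match c
  7  $ f        f $        match f
Accept reached after 7 steps.

7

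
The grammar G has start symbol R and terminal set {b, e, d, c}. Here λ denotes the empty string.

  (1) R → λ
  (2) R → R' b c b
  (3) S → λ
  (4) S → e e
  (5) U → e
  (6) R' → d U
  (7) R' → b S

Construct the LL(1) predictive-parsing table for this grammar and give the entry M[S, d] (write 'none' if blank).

FIRST(S) = {λ, e}
FIRST(U) = {e}
FIRST(R') = {b, d}
FIRST(R) = {λ, b, d}  (via R' b c b)
FOLLOW(R) includes $ since R is the start symbol.
FOLLOW(R'): in R→R' b c b, R' is followed by b c b with FIRST {b}. Thus FOLLOW(R') = {b}.
FOLLOW(S): in R'→b S, the suffix after S is empty, so FOLLOW(S) ⊇ FOLLOW(R') = {b}. Thus FOLLOW(S) = {b}.
For S → λ: FIRST(λ) = {λ}, so it goes in M[S, t] for t ∈ {}; since λ ∈ FIRST, also for every t ∈ FOLLOW(S) = {b}.
For S → e e: FIRST(e e) = {e}, so it goes in M[S, t] for t ∈ {e}.
None of these place a production in M[S, d].

none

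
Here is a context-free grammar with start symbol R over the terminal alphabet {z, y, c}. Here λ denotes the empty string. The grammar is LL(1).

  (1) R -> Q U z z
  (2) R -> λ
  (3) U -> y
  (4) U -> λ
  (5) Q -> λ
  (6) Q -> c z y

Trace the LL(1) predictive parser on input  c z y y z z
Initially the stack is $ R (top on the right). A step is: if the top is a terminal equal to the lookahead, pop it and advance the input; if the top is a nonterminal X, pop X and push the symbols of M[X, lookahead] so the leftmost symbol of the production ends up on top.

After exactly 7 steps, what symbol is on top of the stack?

step 1: stack=$ R  input=c z y y z z $  — expand R -> Q U z z
step 2: stack=$ z z U Q  input=c z y y z z $  — expand Q -> c z y
step 3: stack=$ z z U y z c  input=c z y y z z $  — match c
step 4: stack=$ z z U y z  input=z y y z z $  — match z
step 5: stack=$ z z U y  input=y y z z $  — match y
step 6: stack=$ z z U  input=y z z $  — expand U -> y
step 7: stack=$ z z y  input=y z z $  — match y
Stack after step 7: $ z z (top = z).

z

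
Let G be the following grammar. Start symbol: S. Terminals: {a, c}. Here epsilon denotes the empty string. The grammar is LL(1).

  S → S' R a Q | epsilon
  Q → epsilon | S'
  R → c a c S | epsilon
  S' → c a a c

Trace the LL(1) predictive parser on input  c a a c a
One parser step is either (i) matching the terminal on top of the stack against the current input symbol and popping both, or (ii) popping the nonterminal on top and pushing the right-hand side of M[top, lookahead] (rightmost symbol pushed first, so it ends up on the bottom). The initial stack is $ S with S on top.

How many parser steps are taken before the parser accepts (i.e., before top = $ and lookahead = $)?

step 1: stack=$ S  input=c a a c a $  — expand S → S' R a Q
step 2: stack=$ Q a R S'  input=c a a c a $  — expand S' → c a a c
step 3: stack=$ Q a R c a a c  input=c a a c a $  — match c
step 4: stack=$ Q a R c a a  input=a a c a $  — match a
step 5: stack=$ Q a R c a  input=a c a $  — match a
step 6: stack=$ Q a R c  input=c a $  — match c
step 7: stack=$ Q a R  input=a $  — expand R → epsilon
step 8: stack=$ Q a  input=a $  — match a
step 9: stack=$ Q  input=$  — expand Q → epsilon
Accept reached after 9 steps.

9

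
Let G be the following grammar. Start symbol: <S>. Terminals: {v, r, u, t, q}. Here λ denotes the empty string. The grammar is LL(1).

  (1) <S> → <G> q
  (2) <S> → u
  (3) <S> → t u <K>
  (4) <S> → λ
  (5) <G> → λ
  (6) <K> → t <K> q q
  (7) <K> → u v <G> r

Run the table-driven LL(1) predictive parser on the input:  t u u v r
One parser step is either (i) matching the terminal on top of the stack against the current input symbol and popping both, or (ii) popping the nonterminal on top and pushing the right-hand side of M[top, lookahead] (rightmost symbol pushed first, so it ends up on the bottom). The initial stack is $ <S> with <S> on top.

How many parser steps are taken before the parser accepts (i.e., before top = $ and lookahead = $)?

     Stack        Input        Action
  1  $ <S>        t u u v r $  expand <S> → t u <K>
  2  $ <K> u t    t u u v r $  match t
  3  $ <K> u      u u v r $    match u
  4  $ <K>        u v r $      expand <K> → u v <G> r
  5  $ r <G> v u  u v r $      match u
  6  $ r <G> v    v r $        match v
  7  $ r <G>      r $          expand <G> → λ
  8  $ r          r $          match r
Accept reached after 8 steps.

8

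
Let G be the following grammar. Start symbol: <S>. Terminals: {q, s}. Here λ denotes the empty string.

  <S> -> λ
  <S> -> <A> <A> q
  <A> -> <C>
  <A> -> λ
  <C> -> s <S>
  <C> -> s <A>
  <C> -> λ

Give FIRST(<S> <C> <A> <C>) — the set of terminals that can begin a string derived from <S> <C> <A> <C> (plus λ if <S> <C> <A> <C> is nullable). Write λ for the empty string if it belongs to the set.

{λ, q, s}

FIRST(<C>) = {λ, s}
FIRST(<A>) = {λ, s}  (via <C>)
FIRST(<S>) = {λ, q, s}  (via <A> <A> q)
FIRST(<S> <C> <A> <C>): take FIRST of each symbol in turn, carrying on past any symbol whose FIRST contains λ; result {λ, q, s}.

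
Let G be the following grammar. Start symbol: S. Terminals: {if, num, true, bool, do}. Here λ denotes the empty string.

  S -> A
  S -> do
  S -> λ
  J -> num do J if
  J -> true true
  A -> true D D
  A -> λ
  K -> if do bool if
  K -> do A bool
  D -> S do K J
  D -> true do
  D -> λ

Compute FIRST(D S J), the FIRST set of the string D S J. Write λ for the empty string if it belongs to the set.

FIRST(J): from J->num do J if we get {num}; from J->true true we get {true}. So FIRST(J) = {num, true}.
FIRST(A): from A->true D D we get {true}; from A->λ we get {λ}. So FIRST(A) = {λ, true}.
FIRST(K): from K->if do bool if we get {if}; from K->do A bool we get {do}. So FIRST(K) = {do, if}.
FIRST(S): from S->A we get {λ, true}; from S->do we get {do}; from S->λ we get {λ}. So FIRST(S) = {λ, do, true}.
FIRST(D): from D->S do K J we get {do, true}; from D->true do we get {true}; from D->λ we get {λ}. So FIRST(D) = {λ, do, true}.
FIRST(D S J): take FIRST of each symbol in turn, carrying on past any symbol whose FIRST contains λ; result {do, num, true}.

{do, num, true}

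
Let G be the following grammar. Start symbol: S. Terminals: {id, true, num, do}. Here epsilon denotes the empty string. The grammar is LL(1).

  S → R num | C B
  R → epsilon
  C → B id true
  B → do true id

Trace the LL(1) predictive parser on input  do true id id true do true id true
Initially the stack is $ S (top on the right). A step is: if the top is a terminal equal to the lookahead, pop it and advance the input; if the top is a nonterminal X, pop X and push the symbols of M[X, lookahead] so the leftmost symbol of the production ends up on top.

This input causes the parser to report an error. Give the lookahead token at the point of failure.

true

step 1: stack=$ S  input=do true id id true do true id true $  — expand S → C B
step 2: stack=$ B C  input=do true id id true do true id true $  — expand C → B id true
step 3: stack=$ B true id B  input=do true id id true do true id true $  — expand B → do true id
step 4: stack=$ B true id id true do  input=do true id id true do true id true $  — match do
step 5: stack=$ B true id id true  input=true id id true do true id true $  — match true
step 6: stack=$ B true id id  input=id id true do true id true $  — match id
step 7: stack=$ B true id  input=id true do true id true $  — match id
step 8: stack=$ B true  input=true do true id true $  — match true
step 9: stack=$ B  input=do true id true $  — expand B → do true id
step 10: stack=$ id true do  input=do true id true $  — match do
step 11: stack=$ id true  input=true id true $  — match true
step 12: stack=$ id  input=id true $  — match id
step 13: stack=$  input=true $  — error: stack empty but input remains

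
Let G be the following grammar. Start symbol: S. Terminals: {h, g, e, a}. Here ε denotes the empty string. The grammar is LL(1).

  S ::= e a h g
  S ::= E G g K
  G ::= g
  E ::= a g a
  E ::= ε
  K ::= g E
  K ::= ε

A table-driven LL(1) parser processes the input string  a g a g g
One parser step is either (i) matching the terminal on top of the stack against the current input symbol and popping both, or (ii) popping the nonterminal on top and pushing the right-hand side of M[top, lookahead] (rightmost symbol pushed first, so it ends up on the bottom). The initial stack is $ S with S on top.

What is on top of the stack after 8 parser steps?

step 1: stack=$ S  input=a g a g g $  — expand S ::= E G g K
step 2: stack=$ K g G E  input=a g a g g $  — expand E ::= a g a
step 3: stack=$ K g G a g a  input=a g a g g $  — match a
step 4: stack=$ K g G a g  input=g a g g $  — match g
step 5: stack=$ K g G a  input=a g g $  — match a
step 6: stack=$ K g G  input=g g $  — expand G ::= g
step 7: stack=$ K g g  input=g g $  — match g
step 8: stack=$ K g  input=g $  — match g
Stack after step 8: $ K (top = K).

K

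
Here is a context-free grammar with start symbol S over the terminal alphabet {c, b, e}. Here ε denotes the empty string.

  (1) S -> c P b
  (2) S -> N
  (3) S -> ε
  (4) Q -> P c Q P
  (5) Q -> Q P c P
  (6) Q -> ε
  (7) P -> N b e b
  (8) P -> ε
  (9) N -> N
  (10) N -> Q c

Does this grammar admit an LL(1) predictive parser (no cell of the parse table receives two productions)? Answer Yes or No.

FIRST(S) = {ε, c}
FIRST(Q) = {ε, c}
FIRST(P) = {ε, c}
FIRST(N) = {c}
FOLLOW(S) = {$}
FOLLOW(Q) = {c}
FOLLOW(P) = {b, c}
FOLLOW(N) = {$, b}
Cell M[N, c] receives both N -> N and N -> Q c — the grammar is not LL(1).

No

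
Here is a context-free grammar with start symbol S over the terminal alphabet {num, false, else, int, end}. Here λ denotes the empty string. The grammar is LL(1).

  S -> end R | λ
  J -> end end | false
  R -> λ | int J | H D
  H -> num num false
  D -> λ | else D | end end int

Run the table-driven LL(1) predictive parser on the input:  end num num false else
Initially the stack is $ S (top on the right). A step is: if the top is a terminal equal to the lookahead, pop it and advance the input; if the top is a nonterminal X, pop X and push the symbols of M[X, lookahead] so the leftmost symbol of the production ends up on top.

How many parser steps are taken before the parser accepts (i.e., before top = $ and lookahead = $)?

10

step 1: stack=$ S  input=end num num false else $  — expand S -> end R
step 2: stack=$ R end  input=end num num false else $  — match end
step 3: stack=$ R  input=num num false else $  — expand R -> H D
step 4: stack=$ D H  input=num num false else $  — expand H -> num num false
step 5: stack=$ D false num num  input=num num false else $  — match num
step 6: stack=$ D false num  input=num false else $  — match num
step 7: stack=$ D false  input=false else $  — match false
step 8: stack=$ D  input=else $  — expand D -> else D
step 9: stack=$ D else  input=else $  — match else
step 10: stack=$ D  input=$  — expand D -> λ
Accept reached after 10 steps.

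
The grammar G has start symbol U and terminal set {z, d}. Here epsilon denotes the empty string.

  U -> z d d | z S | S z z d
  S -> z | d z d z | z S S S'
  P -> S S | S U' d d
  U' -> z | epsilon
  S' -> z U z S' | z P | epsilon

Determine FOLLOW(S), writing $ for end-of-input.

FIRST(S) = {d, z}
FIRST(U') = {epsilon, z}
FIRST(S') = {epsilon, z}
FIRST(U) = {d, z}  (via S z z d)
FIRST(P) = {d, z}  (via S S, S U' d d)
FOLLOW(U) includes $ since U is the start symbol.
FOLLOW(U): in S'->z U z S', U is followed by z S' with FIRST {z}. Thus FOLLOW(U) = {$, z}.
FOLLOW(U'): in P->S U' d d, U' is followed by d d with FIRST {d}. Thus FOLLOW(U') = {d}.
FOLLOW(S): in U->z S, the suffix after S is empty, so FOLLOW(S) ⊇ FOLLOW(U) = {$, z}; in U->S z z d, S is followed by z z d with FIRST {z}; in S->z S S S' (occurrence 1), S is followed by S S' with FIRST {d, z}; in S->z S S S' (occurrence 2), S is followed by S' with FIRST {epsilon, z}; in S->z S S S' (occurrence 2), the suffix after S is nullable (adds nothing new); in P->S S (occurrence 1), S is followed by S with FIRST {d, z}; in P->S S (occurrence 2), the suffix after S is empty, so FOLLOW(S) ⊇ FOLLOW(P) = {$, d, z}; in P->S U' d d, S is followed by U' d d with FIRST {d, z}. Thus FOLLOW(S) = {$, d, z}.
FOLLOW(S'): in S->z S S S', the suffix after S' is empty, so FOLLOW(S') ⊇ FOLLOW(S) = {$, d, z}; in S'->z U z S', the suffix after S' is empty (adds nothing new). Thus FOLLOW(S') = {$, d, z}.
FOLLOW(P): in S'->z P, the suffix after P is empty, so FOLLOW(P) ⊇ FOLLOW(S') = {$, d, z}. Thus FOLLOW(P) = {$, d, z}.

{$, d, z}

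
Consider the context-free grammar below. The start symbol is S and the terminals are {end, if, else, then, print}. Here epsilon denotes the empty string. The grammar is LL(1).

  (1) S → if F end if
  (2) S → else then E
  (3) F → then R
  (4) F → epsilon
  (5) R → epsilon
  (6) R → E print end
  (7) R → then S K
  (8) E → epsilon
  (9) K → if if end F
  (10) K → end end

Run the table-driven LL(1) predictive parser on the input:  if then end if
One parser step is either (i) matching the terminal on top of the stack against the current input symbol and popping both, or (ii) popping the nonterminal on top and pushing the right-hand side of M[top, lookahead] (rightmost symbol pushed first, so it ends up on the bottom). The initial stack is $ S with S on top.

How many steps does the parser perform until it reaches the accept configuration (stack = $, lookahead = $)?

step 1: stack=$ S  input=if then end if $  — expand S → if F end if
step 2: stack=$ if end F if  input=if then end if $  — match if
step 3: stack=$ if end F  input=then end if $  — expand F → then R
step 4: stack=$ if end R then  input=then end if $  — match then
step 5: stack=$ if end R  input=end if $  — expand R → epsilon
step 6: stack=$ if end  input=end if $  — match end
step 7: stack=$ if  input=if $  — match if
Accept reached after 7 steps.

7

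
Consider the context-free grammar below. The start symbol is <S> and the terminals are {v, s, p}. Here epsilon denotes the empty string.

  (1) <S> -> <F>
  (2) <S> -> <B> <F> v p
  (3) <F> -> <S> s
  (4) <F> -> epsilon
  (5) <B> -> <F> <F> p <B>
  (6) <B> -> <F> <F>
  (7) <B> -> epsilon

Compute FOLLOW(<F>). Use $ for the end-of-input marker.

{$, p, s, v}

FIRST(<S>) = {epsilon, p, s, v}  (via <F>, <B> <F> v p)
FIRST(<F>) = {epsilon, p, s, v}  (via <S> s)
FIRST(<B>) = {epsilon, p, s, v}  (via <F> <F> p <B>, <F> <F>)
FOLLOW(<S>) includes $ since <S> is the start symbol.
FOLLOW(<S>): in <F>-><S> s, <S> is followed by s with FIRST {s}. Thus FOLLOW(<S>) = {$, s}.
FOLLOW(<B>): in <S>-><B> <F> v p, <B> is followed by <F> v p with FIRST {p, s, v}; in <B>-><F> <F> p <B>, the suffix after <B> is empty (adds nothing new). Thus FOLLOW(<B>) = {p, s, v}.
FOLLOW(<F>): in <S>-><F>, the suffix after <F> is empty, so FOLLOW(<F>) ⊇ FOLLOW(<S>) = {$, s}; in <S>-><B> <F> v p, <F> is followed by v p with FIRST {v}; in <B>-><F> <F> p <B> (occurrence 1), <F> is followed by <F> p <B> with FIRST {p, s, v}; in <B>-><F> <F> p <B> (occurrence 2), <F> is followed by p <B> with FIRST {p}; in <B>-><F> <F> (occurrence 1), <F> is followed by <F> with FIRST {epsilon, p, s, v}; in <B>-><F> <F> (occurrence 1), the suffix after <F> is nullable, so FOLLOW(<F>) ⊇ FOLLOW(<B>) = {p, s, v}; in <B>-><F> <F> (occurrence 2), the suffix after <F> is empty, so FOLLOW(<F>) ⊇ FOLLOW(<B>) = {p, s, v}. Thus FOLLOW(<F>) = {$, p, s, v}.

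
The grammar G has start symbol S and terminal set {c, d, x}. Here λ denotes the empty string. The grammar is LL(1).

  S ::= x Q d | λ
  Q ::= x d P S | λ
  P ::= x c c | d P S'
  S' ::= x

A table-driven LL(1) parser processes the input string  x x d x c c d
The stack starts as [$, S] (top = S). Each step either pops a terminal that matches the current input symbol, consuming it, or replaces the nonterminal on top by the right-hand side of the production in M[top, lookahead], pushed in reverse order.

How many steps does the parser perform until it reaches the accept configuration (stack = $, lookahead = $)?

      Stack        Input            Action
   1  $ S          x x d x c c d $  expand S ::= x Q d
   2  $ d Q x      x x d x c c d $  match x
   3  $ d Q        x d x c c d $    expand Q ::= x d P S
   4  $ d S P d x  x d x c c d $    match x
   5  $ d S P d    d x c c d $      match d
   6  $ d S P      x c c d $        expand P ::= x c c
   7  $ d S c c x  x c c d $        match x
   8  $ d S c c    c c d $          match c
   9  $ d S c      c d $            match c
  10  $ d S        d $              expand S ::= λ
  11  $ d          d $              match d
Accept reached after 11 steps.

11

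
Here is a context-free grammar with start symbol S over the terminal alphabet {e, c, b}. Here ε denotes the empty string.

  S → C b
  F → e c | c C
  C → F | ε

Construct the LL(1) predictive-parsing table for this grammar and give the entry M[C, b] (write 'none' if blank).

FIRST(F) = {c, e}
FIRST(C) = {ε, c, e}  (via F)
FIRST(S) = {b, c, e}  (via C b)
FOLLOW(S) includes $ since S is the start symbol.
FOLLOW(F): in C→F, the suffix after F is empty, so FOLLOW(F) ⊇ FOLLOW(C) = {b}. Thus FOLLOW(F) = {b}.
FOLLOW(C): in S→C b, C is followed by b with FIRST {b}; in F→c C, the suffix after C is empty, so FOLLOW(C) ⊇ FOLLOW(F) = {b}. Thus FOLLOW(C) = {b}.
For C → F: FIRST(F) = {c, e}, so it goes in M[C, t] for t ∈ {c, e}.
For C → ε: FIRST(ε) = {ε}, so it goes in M[C, t] for t ∈ {}; since ε ∈ FIRST, also for every t ∈ FOLLOW(C) = {b}.

C → ε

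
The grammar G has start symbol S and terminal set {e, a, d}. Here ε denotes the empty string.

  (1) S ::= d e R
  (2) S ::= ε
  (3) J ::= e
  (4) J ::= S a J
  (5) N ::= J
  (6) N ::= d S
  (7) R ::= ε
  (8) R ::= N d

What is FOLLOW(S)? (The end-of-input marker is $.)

FIRST(S): from S::=d e R we get {d}; from S::=ε we get {ε}. So FIRST(S) = {ε, d}.
FIRST(J): from J::=e we get {e}; from J::=S a J we get {a, d}. So FIRST(J) = {a, d, e}.
FIRST(N): from N::=J we get {a, d, e}; from N::=d S we get {d}. So FIRST(N) = {a, d, e}.
FIRST(R): from R::=ε we get {ε}; from R::=N d we get {a, d, e}. So FIRST(R) = {ε, a, d, e}.
FOLLOW(S) includes $ since S is the start symbol.
FOLLOW(N): in R::=N d, N is followed by d with FIRST {d}. Thus FOLLOW(N) = {d}.
FOLLOW(S): in J::=S a J, S is followed by a J with FIRST {a}; in N::=d S, the suffix after S is empty, so FOLLOW(S) ⊇ FOLLOW(N) = {d}. Thus FOLLOW(S) = {$, a, d}.
FOLLOW(J): in J::=S a J, the suffix after J is empty (adds nothing new); in N::=J, the suffix after J is empty, so FOLLOW(J) ⊇ FOLLOW(N) = {d}. Thus FOLLOW(J) = {d}.
FOLLOW(R): in S::=d e R, the suffix after R is empty, so FOLLOW(R) ⊇ FOLLOW(S) = {$, a, d}. Thus FOLLOW(R) = {$, a, d}.

{$, a, d}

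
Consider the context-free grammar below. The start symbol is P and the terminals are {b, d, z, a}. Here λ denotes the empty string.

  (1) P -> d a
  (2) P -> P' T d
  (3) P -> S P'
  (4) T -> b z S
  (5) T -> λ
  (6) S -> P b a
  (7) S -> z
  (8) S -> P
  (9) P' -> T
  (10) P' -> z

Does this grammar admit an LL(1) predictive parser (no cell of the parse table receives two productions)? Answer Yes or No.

FIRST(P) = {b, d, z}
FIRST(T) = {λ, b}
FIRST(S) = {b, d, z}
FIRST(P') = {λ, b, z}
FOLLOW(P) = {$, b, d, z}
FOLLOW(T) = {$, b, d, z}
FOLLOW(S) = {$, b, d, z}
FOLLOW(P') = {$, b, d, z}
Cell M[P, b] receives both P -> P' T d and P -> S P' — the grammar is not LL(1).

No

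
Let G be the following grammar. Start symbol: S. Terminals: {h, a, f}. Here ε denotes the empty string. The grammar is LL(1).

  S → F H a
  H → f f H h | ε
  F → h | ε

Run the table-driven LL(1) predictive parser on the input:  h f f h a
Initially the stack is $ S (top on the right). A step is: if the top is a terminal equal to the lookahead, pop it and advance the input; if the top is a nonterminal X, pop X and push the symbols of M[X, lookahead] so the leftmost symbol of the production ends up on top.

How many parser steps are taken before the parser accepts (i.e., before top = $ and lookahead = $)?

9

     Stack        Input        Action
  1  $ S          h f f h a $  expand S → F H a
  2  $ a H F      h f f h a $  expand F → h
  3  $ a H h      h f f h a $  match h
  4  $ a H        f f h a $    expand H → f f H h
  5  $ a h H f f  f f h a $    match f
  6  $ a h H f    f h a $      match f
  7  $ a h H      h a $        expand H → ε
  8  $ a h        h a $        match h
  9  $ a          a $          match a
Accept reached after 9 steps.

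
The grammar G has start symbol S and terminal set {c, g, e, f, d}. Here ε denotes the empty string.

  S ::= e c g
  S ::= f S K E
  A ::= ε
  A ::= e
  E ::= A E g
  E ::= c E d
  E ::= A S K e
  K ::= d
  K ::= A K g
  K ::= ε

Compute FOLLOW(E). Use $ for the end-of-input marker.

FIRST(S): from S::=e c g we get {e}; from S::=f S K E we get {f}. So FIRST(S) = {e, f}.
FIRST(A): from A::=ε we get {ε}; from A::=e we get {e}. So FIRST(A) = {ε, e}.
FIRST(E): from E::=A E g we get {c, e, f}; from E::=c E d we get {c}; from E::=A S K e we get {e, f}. So FIRST(E) = {c, e, f}.
FIRST(K): from K::=d we get {d}; from K::=A K g we get {d, e, g}; from K::=ε we get {ε}. So FIRST(K) = {ε, d, e, g}.
FOLLOW(S) includes $ since S is the start symbol.
FOLLOW(S): in S::=f S K E, S is followed by K E with FIRST {c, d, e, f, g}; in E::=A S K e, S is followed by K e with FIRST {d, e, g}. Thus FOLLOW(S) = {$, c, d, e, f, g}.
FOLLOW(A): in E::=A E g, A is followed by E g with FIRST {c, e, f}; in E::=A S K e, A is followed by S K e with FIRST {e, f}; in K::=A K g, A is followed by K g with FIRST {d, e, g}. Thus FOLLOW(A) = {c, d, e, f, g}.
FOLLOW(E): in S::=f S K E, the suffix after E is empty, so FOLLOW(E) ⊇ FOLLOW(S) = {$, c, d, e, f, g}; in E::=A E g, E is followed by g with FIRST {g}; in E::=c E d, E is followed by d with FIRST {d}. Thus FOLLOW(E) = {$, c, d, e, f, g}.
FOLLOW(K): in S::=f S K E, K is followed by E with FIRST {c, e, f}; in E::=A S K e, K is followed by e with FIRST {e}; in K::=A K g, K is followed by g with FIRST {g}. Thus FOLLOW(K) = {c, e, f, g}.

{$, c, d, e, f, g}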